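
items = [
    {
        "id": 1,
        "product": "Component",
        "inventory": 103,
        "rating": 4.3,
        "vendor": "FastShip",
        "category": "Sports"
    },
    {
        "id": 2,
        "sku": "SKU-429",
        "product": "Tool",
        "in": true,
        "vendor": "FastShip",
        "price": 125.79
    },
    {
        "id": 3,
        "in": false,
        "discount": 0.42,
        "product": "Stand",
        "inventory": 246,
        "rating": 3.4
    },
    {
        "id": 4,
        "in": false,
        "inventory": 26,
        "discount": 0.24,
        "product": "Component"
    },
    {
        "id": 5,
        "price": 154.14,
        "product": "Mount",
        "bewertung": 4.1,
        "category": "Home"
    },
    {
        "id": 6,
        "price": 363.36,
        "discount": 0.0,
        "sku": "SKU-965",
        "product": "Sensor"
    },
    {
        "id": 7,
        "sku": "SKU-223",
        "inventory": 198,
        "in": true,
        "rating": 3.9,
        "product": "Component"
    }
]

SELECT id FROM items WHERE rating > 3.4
[1, 7]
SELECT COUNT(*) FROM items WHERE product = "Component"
3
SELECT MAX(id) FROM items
7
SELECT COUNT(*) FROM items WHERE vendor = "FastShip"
2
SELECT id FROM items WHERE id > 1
[2, 3, 4, 5, 6, 7]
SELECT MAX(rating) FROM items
4.3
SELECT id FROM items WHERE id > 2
[3, 4, 5, 6, 7]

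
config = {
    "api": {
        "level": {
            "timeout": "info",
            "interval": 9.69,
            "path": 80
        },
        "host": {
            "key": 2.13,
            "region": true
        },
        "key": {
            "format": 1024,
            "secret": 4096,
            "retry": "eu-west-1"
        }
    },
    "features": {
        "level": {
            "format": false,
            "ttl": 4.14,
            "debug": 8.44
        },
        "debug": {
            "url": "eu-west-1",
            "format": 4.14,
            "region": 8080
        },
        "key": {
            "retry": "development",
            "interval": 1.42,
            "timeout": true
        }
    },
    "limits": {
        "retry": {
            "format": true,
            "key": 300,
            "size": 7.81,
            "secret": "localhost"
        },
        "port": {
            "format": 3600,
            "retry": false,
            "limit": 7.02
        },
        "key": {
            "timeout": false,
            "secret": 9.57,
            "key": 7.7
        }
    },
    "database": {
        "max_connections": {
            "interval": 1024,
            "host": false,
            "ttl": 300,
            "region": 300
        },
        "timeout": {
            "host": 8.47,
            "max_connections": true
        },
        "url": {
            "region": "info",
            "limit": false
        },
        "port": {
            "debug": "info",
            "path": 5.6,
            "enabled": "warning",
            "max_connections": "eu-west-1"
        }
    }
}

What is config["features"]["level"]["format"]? False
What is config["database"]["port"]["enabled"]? "warning"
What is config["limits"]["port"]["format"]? 3600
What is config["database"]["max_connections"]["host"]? False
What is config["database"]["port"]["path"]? 5.6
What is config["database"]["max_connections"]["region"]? 300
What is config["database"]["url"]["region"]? "info"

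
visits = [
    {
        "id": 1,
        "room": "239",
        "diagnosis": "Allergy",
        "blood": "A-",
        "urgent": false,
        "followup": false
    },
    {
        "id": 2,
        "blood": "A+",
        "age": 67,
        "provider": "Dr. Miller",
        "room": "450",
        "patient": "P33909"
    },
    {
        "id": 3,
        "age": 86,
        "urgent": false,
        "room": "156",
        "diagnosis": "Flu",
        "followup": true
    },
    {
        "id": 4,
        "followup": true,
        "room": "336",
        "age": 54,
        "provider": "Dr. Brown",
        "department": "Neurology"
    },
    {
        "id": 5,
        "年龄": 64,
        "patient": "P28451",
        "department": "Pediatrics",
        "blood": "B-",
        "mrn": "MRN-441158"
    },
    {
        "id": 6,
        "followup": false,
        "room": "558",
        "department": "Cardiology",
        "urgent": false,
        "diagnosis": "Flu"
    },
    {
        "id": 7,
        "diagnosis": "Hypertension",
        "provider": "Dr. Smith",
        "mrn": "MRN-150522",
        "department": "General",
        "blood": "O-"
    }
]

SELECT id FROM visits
[1, 2, 3, 4, 5, 6, 7]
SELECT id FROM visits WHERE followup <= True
[1, 3, 4, 6]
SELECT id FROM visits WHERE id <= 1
[1]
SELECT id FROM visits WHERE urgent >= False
[1, 3, 6]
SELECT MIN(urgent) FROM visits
False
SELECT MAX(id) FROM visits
7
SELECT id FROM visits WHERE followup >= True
[3, 4]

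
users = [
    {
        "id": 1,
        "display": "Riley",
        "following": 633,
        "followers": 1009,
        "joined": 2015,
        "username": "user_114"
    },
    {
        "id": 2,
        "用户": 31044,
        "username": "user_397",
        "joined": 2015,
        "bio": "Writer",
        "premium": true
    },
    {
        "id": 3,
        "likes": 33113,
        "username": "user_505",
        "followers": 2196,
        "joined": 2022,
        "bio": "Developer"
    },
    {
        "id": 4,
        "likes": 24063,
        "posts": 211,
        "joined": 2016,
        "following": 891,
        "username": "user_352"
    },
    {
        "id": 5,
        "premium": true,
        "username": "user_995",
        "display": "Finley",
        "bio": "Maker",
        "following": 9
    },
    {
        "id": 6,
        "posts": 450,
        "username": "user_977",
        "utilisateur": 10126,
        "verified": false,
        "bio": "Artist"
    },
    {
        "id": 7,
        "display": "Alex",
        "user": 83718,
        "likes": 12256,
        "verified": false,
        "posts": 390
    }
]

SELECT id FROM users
[1, 2, 3, 4, 5, 6, 7]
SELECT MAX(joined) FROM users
2022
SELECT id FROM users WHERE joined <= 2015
[1, 2]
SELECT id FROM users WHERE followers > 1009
[3]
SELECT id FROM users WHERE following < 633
[5]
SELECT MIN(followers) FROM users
1009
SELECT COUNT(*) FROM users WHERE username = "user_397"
1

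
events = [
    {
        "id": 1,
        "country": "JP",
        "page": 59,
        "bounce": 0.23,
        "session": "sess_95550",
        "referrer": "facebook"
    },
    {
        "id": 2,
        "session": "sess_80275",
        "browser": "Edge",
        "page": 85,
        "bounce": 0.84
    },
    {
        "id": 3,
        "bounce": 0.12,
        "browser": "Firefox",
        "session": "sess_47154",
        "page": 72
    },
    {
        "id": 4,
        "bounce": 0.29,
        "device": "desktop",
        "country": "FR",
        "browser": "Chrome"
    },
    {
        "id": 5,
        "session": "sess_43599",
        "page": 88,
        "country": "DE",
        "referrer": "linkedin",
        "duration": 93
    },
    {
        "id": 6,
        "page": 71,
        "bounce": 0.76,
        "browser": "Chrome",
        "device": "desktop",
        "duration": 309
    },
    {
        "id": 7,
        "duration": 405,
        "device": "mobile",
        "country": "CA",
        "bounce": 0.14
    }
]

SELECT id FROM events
[1, 2, 3, 4, 5, 6, 7]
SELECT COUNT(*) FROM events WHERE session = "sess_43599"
1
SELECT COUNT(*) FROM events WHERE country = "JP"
1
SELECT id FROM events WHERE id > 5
[6, 7]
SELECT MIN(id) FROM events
1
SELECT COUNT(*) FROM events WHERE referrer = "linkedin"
1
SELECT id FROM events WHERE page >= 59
[1, 2, 3, 5, 6]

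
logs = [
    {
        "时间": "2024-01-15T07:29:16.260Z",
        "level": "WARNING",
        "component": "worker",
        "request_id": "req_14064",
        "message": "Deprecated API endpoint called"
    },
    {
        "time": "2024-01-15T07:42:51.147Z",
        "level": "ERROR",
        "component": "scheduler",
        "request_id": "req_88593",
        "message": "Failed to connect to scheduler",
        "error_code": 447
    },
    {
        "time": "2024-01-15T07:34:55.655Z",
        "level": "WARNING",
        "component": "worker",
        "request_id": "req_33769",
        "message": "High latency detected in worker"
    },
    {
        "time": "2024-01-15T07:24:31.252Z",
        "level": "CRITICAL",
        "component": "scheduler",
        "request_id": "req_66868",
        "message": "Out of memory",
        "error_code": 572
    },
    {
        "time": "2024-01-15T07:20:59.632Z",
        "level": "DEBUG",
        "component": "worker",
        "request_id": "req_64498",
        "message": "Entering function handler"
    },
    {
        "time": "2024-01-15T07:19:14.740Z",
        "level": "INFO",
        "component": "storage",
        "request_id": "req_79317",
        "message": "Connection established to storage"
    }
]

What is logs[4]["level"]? "DEBUG"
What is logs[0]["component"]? "worker"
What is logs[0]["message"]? "Deprecated API endpoint called"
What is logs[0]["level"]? "WARNING"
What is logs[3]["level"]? "CRITICAL"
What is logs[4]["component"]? "worker"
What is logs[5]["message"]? "Connection established to storage"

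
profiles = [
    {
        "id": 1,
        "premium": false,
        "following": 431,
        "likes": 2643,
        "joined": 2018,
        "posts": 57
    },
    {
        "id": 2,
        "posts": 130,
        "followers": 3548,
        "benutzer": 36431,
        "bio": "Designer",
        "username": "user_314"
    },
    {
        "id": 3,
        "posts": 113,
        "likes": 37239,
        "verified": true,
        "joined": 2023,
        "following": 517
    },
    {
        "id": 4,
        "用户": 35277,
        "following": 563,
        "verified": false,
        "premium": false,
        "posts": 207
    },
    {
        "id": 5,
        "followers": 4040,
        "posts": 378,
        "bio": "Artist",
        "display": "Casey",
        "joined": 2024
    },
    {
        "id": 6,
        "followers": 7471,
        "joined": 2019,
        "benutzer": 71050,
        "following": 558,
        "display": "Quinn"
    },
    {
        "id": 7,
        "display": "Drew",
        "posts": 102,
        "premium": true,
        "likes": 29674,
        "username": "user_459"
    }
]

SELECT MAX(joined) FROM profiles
2024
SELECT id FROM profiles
[1, 2, 3, 4, 5, 6, 7]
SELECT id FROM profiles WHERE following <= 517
[1, 3]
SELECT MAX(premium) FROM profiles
True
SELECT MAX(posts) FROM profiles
378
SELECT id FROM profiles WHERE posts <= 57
[1]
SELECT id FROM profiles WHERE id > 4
[5, 6, 7]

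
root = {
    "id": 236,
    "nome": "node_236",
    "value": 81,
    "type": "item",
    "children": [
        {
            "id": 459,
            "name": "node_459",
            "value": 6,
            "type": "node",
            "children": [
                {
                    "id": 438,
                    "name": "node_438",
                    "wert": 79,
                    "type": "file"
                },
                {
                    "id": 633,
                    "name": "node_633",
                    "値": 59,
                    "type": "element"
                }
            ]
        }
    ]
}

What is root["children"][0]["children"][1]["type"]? "element"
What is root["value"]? 81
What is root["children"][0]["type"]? "node"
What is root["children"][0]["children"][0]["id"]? 438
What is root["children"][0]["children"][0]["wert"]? 79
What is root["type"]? "item"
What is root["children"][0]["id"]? 459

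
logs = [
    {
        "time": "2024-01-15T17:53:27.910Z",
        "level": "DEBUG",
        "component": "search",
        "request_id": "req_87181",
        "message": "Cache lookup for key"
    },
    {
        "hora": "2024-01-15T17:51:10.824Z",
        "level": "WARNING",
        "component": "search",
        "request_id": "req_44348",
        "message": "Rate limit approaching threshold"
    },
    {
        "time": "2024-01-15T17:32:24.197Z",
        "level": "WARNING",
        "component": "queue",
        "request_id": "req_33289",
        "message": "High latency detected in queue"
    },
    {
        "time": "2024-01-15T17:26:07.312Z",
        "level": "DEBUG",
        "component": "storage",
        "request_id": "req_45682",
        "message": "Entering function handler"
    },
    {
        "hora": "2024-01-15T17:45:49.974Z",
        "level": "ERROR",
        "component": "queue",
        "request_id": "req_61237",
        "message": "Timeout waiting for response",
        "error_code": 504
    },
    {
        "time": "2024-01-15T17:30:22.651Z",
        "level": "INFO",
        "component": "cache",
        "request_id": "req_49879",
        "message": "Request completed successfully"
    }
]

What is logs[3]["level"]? "DEBUG"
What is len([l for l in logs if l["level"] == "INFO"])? 1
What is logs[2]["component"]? "queue"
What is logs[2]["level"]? "WARNING"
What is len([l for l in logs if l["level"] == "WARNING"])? 2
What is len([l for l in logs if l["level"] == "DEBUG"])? 2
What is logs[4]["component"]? "queue"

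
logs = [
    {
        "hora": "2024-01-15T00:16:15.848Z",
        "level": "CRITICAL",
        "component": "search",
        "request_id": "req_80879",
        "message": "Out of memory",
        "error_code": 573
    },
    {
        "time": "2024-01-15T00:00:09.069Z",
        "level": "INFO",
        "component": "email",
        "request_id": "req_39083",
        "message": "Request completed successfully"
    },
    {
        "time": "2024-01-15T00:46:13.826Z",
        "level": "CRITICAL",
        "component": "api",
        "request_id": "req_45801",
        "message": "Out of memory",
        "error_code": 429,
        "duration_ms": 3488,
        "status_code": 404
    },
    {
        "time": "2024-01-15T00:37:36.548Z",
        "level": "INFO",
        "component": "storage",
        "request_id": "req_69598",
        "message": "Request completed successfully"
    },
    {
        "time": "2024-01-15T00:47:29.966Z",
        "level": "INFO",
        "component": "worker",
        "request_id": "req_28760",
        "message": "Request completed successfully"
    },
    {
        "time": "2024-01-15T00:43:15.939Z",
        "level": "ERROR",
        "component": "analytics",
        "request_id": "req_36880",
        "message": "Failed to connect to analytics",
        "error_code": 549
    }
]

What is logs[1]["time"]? "2024-01-15T00:00:09.069Z"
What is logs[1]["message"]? "Request completed successfully"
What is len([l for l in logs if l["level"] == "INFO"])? 3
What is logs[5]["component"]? "analytics"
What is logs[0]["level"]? "CRITICAL"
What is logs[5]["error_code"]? 549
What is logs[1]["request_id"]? "req_39083"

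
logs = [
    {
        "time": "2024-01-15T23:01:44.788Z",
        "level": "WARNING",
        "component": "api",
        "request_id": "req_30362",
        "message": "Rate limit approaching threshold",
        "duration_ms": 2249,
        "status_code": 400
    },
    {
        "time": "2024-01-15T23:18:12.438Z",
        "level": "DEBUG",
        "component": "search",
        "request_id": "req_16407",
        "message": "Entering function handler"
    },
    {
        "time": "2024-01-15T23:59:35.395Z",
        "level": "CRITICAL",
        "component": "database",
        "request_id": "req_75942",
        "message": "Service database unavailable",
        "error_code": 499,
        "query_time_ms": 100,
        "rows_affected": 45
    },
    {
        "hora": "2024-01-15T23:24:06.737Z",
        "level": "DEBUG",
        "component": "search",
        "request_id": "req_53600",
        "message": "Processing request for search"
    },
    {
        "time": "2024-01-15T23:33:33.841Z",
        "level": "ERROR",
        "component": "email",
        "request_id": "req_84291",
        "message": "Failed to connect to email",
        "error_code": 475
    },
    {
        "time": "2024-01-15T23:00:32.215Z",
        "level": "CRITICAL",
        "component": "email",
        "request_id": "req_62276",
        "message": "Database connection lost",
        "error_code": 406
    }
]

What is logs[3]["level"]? "DEBUG"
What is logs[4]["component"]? "email"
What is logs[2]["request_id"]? "req_75942"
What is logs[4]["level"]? "ERROR"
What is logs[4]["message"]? "Failed to connect to email"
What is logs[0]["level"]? "WARNING"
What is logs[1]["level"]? "DEBUG"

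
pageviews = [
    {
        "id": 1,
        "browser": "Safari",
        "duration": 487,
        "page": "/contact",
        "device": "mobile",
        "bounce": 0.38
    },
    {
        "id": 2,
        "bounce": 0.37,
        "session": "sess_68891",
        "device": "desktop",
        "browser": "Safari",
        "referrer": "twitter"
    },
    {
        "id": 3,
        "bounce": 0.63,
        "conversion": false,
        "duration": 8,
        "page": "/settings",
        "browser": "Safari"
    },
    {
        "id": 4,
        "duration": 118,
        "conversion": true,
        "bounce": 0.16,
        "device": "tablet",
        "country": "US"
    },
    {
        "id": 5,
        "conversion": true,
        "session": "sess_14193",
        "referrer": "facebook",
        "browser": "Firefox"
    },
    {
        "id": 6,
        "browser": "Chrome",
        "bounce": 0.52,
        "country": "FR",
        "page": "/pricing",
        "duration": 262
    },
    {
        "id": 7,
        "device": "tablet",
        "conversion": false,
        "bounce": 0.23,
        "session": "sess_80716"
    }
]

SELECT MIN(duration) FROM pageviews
8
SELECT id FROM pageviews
[1, 2, 3, 4, 5, 6, 7]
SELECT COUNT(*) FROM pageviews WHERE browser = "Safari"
3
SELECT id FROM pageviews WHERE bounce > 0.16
[1, 2, 3, 6, 7]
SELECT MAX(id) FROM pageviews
7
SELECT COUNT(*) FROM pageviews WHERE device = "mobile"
1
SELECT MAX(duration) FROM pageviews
487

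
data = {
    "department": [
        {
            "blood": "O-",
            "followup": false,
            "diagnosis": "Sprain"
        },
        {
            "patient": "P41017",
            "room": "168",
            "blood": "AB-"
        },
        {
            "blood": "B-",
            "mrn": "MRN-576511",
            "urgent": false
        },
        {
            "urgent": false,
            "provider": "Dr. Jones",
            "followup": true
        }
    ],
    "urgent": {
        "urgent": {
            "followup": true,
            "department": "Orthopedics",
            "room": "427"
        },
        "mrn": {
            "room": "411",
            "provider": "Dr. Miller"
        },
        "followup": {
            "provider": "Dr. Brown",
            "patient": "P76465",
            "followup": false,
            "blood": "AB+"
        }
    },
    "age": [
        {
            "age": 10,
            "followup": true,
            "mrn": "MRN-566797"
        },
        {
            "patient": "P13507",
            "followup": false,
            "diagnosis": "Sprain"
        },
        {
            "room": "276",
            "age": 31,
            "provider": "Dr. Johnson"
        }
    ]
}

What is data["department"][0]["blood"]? "O-"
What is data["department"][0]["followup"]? False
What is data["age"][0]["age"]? 10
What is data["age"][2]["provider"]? "Dr. Johnson"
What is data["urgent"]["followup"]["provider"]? "Dr. Brown"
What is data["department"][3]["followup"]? True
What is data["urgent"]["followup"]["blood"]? "AB+"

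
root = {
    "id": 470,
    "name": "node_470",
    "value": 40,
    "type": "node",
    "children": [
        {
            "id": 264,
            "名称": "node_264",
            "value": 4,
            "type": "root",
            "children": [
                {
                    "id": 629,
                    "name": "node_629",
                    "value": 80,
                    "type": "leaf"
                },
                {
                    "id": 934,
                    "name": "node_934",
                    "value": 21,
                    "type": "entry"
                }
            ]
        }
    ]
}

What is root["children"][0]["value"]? 4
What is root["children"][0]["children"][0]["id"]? 629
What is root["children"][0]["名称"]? "node_264"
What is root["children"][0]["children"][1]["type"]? "entry"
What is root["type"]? "node"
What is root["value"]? 40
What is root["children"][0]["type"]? "root"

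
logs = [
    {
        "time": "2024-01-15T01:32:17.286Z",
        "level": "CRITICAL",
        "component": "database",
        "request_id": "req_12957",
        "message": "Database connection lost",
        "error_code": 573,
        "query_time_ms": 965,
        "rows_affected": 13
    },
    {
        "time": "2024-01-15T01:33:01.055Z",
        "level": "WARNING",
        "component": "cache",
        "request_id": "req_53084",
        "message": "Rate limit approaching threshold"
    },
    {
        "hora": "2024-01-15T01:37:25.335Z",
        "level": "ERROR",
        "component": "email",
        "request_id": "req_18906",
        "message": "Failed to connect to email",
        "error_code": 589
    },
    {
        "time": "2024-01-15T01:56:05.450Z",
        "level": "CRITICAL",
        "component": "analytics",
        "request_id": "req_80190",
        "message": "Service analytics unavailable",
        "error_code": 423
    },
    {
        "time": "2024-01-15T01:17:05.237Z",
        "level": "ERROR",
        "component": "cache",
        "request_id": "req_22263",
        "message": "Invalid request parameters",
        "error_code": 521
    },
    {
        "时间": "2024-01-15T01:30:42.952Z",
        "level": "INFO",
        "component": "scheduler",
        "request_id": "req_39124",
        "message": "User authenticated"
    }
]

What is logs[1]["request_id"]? "req_53084"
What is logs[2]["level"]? "ERROR"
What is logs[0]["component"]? "database"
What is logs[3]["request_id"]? "req_80190"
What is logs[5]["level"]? "INFO"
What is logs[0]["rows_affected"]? 13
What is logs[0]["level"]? "CRITICAL"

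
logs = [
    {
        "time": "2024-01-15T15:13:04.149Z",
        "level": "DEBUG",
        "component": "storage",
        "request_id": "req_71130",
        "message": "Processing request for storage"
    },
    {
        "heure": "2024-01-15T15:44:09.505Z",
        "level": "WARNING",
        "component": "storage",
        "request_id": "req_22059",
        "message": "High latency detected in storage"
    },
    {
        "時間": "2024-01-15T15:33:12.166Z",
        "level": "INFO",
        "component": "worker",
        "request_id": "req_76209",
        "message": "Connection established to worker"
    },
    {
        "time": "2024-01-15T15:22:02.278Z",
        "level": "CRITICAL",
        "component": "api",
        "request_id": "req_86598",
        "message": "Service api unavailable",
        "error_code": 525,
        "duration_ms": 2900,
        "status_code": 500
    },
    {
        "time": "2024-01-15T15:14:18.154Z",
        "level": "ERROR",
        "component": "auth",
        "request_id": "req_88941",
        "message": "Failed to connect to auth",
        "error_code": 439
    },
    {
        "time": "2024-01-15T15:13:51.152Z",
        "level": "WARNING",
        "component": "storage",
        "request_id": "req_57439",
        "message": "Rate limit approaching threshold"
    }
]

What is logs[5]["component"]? "storage"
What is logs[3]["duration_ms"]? 2900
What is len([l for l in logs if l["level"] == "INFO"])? 1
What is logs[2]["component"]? "worker"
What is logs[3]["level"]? "CRITICAL"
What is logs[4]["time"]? "2024-01-15T15:14:18.154Z"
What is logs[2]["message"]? "Connection established to worker"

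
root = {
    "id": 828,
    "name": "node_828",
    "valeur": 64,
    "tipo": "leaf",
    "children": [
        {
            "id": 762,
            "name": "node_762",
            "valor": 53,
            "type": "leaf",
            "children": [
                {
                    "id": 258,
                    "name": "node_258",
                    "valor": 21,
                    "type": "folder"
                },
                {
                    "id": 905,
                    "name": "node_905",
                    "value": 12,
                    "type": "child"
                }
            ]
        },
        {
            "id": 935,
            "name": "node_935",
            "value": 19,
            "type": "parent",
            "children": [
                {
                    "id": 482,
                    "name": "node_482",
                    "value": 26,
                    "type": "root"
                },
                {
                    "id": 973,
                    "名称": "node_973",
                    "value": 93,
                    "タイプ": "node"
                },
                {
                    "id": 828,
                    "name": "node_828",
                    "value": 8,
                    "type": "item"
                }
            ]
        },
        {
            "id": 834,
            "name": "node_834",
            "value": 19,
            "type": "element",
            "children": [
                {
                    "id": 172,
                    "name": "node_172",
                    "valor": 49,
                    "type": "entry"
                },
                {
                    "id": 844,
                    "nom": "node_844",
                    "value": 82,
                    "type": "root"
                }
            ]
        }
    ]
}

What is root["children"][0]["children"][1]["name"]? "node_905"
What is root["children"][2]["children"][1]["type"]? "root"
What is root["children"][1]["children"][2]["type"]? "item"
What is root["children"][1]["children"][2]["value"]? 8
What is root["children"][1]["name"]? "node_935"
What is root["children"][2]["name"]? "node_834"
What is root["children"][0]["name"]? "node_762"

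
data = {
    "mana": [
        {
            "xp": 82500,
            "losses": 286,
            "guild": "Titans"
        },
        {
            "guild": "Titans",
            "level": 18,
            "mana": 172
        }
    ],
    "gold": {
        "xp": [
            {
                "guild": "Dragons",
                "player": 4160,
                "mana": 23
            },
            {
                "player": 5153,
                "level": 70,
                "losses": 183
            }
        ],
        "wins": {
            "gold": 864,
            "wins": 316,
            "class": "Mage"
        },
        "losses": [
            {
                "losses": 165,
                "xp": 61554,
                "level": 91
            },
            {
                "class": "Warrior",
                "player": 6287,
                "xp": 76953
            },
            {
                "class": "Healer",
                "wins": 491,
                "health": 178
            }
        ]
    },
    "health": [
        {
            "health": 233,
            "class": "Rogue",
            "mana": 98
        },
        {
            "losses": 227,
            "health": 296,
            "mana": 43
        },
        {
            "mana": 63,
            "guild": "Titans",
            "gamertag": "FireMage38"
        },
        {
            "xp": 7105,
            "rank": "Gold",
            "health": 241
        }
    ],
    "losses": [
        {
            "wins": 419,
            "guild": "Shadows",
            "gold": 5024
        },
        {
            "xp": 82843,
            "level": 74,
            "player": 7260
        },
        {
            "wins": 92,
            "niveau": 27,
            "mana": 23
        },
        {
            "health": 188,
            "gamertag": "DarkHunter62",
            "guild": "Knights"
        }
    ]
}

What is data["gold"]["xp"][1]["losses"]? 183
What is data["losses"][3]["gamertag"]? "DarkHunter62"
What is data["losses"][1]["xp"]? 82843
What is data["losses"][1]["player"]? 7260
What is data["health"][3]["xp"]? 7105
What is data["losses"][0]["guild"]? "Shadows"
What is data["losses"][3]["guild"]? "Knights"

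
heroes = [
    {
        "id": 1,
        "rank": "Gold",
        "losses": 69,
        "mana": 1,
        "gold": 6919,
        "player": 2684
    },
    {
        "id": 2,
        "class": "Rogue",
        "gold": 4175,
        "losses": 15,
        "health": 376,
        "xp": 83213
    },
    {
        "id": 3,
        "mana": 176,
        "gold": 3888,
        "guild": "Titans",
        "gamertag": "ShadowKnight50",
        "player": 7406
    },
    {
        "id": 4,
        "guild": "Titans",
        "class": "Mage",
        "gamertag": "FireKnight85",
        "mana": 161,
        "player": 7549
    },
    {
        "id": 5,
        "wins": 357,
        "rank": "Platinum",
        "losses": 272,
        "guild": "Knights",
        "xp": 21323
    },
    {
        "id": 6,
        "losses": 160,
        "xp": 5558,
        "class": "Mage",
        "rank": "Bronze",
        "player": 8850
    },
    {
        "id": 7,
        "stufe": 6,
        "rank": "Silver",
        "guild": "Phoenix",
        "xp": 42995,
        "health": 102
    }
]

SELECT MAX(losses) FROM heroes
272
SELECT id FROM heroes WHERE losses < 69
[2]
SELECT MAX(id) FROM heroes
7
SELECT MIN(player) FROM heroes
2684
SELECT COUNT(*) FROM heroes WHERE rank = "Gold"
1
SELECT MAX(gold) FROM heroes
6919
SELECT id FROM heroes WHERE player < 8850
[1, 3, 4]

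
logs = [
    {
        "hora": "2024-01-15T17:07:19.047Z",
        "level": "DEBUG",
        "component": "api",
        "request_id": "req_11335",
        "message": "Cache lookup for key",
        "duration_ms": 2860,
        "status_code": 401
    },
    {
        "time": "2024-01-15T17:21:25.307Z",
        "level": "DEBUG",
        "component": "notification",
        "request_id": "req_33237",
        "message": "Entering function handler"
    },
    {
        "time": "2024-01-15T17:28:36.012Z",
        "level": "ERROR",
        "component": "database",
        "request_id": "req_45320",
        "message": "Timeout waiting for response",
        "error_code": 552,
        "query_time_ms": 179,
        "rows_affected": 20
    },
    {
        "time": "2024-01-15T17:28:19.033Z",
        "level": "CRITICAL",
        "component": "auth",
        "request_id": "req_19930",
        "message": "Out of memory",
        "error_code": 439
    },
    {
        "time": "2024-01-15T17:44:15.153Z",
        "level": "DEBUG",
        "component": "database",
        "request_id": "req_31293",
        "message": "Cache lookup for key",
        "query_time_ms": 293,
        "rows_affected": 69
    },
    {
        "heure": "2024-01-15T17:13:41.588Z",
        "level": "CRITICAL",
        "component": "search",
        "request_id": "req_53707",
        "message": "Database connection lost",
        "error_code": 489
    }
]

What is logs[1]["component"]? "notification"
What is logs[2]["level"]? "ERROR"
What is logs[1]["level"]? "DEBUG"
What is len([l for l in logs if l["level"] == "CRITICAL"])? 2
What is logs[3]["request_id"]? "req_19930"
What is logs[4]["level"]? "DEBUG"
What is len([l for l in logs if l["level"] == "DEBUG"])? 3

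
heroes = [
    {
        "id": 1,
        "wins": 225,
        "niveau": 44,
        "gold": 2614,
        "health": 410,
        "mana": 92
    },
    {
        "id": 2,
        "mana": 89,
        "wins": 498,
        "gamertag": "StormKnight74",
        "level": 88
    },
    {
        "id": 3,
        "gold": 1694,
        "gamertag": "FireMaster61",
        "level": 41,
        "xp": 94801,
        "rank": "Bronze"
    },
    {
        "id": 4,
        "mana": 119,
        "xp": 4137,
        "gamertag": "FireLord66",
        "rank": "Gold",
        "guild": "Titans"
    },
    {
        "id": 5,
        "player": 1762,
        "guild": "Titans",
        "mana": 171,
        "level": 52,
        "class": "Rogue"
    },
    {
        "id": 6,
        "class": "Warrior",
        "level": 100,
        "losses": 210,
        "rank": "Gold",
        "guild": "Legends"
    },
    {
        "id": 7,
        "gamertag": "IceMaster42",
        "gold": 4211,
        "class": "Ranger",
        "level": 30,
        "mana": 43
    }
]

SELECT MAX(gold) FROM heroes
4211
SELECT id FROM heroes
[1, 2, 3, 4, 5, 6, 7]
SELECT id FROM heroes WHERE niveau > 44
[]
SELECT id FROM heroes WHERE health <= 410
[1]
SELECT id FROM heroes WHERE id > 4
[5, 6, 7]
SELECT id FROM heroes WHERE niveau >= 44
[1]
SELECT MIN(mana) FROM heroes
43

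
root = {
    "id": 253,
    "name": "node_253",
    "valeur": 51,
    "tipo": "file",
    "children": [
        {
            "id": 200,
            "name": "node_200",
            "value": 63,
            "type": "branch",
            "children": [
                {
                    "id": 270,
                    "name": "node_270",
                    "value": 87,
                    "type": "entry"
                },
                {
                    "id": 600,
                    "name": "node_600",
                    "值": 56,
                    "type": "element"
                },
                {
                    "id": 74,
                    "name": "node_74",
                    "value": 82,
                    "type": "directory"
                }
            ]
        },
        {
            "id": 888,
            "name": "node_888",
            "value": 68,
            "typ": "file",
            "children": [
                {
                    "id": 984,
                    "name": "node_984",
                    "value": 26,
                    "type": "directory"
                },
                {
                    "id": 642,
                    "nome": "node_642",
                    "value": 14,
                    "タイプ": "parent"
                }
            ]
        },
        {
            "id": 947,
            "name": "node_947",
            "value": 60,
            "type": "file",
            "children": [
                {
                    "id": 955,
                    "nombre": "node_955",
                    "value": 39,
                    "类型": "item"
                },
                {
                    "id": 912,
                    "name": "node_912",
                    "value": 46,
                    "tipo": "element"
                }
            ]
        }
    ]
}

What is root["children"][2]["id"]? 947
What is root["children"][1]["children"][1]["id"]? 642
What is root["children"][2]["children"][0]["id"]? 955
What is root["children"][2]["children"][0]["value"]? 39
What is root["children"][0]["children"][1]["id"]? 600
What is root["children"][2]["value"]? 60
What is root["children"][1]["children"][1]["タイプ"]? "parent"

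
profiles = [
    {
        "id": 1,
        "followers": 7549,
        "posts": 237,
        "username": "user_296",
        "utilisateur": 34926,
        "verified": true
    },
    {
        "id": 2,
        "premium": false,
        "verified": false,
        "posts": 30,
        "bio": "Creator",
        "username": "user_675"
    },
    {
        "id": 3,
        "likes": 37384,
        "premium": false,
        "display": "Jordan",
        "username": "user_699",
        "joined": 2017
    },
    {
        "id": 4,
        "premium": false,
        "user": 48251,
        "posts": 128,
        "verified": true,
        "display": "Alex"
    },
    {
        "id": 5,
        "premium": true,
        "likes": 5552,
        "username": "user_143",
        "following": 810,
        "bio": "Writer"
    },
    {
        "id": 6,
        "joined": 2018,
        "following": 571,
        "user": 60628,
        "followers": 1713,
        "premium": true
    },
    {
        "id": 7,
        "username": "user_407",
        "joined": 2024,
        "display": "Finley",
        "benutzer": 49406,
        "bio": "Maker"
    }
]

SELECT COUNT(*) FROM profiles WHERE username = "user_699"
1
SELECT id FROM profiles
[1, 2, 3, 4, 5, 6, 7]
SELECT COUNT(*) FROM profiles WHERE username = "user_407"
1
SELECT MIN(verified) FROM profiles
False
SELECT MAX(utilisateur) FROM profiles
34926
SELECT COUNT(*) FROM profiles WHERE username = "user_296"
1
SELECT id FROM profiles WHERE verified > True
[]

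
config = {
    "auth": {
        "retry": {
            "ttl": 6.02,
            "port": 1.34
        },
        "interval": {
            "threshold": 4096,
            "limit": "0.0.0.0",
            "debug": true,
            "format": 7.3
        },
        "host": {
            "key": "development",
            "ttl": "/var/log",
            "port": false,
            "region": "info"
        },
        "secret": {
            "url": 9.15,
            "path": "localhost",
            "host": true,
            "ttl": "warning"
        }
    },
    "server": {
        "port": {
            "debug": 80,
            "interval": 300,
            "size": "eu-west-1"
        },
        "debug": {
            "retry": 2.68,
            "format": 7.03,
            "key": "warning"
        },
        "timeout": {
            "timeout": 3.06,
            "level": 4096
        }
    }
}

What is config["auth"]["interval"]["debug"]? True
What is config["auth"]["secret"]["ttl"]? "warning"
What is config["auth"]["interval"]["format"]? 7.3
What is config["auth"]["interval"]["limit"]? "0.0.0.0"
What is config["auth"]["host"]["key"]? "development"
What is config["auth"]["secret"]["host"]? True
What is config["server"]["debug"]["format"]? 7.03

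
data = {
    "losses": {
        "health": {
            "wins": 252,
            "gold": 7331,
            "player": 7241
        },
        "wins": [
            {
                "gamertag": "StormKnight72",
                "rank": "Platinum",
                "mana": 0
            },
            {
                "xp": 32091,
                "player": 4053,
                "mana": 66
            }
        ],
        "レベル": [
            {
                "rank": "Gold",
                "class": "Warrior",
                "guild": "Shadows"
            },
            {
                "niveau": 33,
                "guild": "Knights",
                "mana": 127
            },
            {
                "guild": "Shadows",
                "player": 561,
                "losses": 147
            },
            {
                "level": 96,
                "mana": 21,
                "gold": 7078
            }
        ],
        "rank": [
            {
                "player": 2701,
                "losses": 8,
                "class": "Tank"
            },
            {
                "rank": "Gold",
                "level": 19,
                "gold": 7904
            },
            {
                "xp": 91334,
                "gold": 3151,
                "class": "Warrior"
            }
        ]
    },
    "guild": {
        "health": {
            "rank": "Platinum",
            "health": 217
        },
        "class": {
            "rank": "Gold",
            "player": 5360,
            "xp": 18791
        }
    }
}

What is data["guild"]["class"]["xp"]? 18791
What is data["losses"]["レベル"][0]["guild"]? "Shadows"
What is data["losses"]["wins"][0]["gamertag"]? "StormKnight72"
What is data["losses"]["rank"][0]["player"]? 2701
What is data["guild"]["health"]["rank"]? "Platinum"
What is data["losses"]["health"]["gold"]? 7331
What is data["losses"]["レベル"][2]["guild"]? "Shadows"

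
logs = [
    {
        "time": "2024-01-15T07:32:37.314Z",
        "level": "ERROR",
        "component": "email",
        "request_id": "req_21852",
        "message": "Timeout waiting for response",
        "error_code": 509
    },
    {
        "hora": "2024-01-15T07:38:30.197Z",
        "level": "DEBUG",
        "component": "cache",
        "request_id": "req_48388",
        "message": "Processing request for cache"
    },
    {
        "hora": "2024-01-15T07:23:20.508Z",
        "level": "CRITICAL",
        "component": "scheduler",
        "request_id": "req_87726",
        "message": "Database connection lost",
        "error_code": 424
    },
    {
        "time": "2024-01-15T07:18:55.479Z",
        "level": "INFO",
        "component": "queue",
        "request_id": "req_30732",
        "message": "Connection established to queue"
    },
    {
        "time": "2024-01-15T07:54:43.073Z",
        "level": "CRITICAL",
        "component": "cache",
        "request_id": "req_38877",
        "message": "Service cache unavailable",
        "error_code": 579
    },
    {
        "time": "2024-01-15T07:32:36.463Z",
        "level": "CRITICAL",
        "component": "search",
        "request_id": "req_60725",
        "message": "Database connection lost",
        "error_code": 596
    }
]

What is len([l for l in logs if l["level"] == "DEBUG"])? 1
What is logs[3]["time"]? "2024-01-15T07:18:55.479Z"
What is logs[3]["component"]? "queue"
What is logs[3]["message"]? "Connection established to queue"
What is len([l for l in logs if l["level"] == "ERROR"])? 1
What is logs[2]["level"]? "CRITICAL"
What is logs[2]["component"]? "scheduler"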